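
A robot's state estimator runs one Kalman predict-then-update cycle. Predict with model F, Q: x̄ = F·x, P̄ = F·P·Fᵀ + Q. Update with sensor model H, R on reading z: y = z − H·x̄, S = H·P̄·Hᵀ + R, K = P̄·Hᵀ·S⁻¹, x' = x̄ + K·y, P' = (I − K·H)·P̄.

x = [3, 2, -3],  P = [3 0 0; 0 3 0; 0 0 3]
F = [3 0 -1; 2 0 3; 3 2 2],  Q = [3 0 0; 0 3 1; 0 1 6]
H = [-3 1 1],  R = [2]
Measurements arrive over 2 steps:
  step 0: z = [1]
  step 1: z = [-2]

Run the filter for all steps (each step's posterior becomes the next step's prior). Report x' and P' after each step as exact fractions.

step 0: x̄ = F·x = [12, -3, 7]
step 0: P̄ = F·P·Fᵀ + Q = [33 9 21; 9 42 37; 21 37 57]
step 0: y = z − H·x̄ = [33]
step 0: S = H·P̄·Hᵀ + R = [292]
step 0: K = P̄·Hᵀ·S⁻¹ = [-69/292; 13/73; 31/292]
step 0: x' = x̄ + K·y = [1227/292, 210/73, 3067/292]
step 0: P' = (I − K·H)·P̄ = [4875/292 1554/73 8271/292; 1554/73 2390/73 2298/73; 8271/292 2298/73 15683/292]
step 1: x̄ = F·x = [307/146, 11655/292, 11495/292]
step 1: P̄ = F·P·Fᵀ + Q = [2702/73 20049/146 28117/146; 20049/146 260775/292 311179/292; 28117/146 311179/292 393979/292]
step 1: y = z − H·x̄ = [-5473/73]
step 1: S = H·P̄·Hᵀ + R = [199244/73]
step 1: K = P̄·Hᵀ·S⁻¹ = [15977/199244; 112915/199244; 67057/99622]
step 1: x' = x̄ + K·y = [-778879/199244, -256415/99622, -2211349/199244]
step 1: P' = (I − K·H)·P̄ = [3877983/199244 2647651/199244 2254563/49811; 2647651/199244 820775/49811 4885683/199244; 2254563/49811 4885683/199244 22437301/199244]

step 0: x' = [1227/292, 210/73, 3067/292], P' = [4875/292 1554/73 8271/292; 1554/73 2390/73 2298/73; 8271/292 2298/73 15683/292]
step 1: x' = [-778879/199244, -256415/99622, -2211349/199244], P' = [3877983/199244 2647651/199244 2254563/49811; 2647651/199244 820775/49811 4885683/199244; 2254563/49811 4885683/199244 22437301/199244]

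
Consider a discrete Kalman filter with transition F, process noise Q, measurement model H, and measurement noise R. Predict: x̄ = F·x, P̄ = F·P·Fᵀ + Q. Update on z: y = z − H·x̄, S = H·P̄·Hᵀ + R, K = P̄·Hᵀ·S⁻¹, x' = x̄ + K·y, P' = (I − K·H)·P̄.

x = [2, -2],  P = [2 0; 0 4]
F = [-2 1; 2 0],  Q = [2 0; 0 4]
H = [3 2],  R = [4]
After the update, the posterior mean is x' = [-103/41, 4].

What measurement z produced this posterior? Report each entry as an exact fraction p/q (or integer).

z = [1]

x̄ = F·x = [-6, 4]
P̄ = F·P·Fᵀ + Q = [14 -8; -8 12]
S = H·P̄·Hᵀ + R = [82]
K = P̄·Hᵀ·S⁻¹ = [13/41; 0]
x' − x̄ = [143/41, 0] = K·y
y = (KᵀK)⁻¹·Kᵀ·(x' − x̄) = [11]
z = y + H·x̄ = [11] + [-10] = [1]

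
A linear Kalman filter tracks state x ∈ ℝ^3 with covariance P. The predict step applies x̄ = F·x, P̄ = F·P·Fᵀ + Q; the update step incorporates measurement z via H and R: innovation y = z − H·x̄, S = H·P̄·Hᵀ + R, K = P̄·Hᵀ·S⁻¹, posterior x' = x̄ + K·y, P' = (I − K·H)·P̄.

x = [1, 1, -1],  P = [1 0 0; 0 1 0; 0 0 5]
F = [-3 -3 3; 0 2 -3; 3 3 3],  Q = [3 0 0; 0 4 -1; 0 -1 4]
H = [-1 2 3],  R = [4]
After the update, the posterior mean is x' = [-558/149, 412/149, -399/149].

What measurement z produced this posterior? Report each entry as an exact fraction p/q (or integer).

z = [1]

x̄ = F·x = [-9, 5, 3]
P̄ = F·P·Fᵀ + Q = [66 -51 27; -51 53 -40; 27 -40 67]
S = H·P̄·Hᵀ + R = [447]
K = P̄·Hᵀ·S⁻¹ = [-29/149; 37/447; 94/447]
x' − x̄ = [783/149, -333/149, -846/149] = K·y
y = (KᵀK)⁻¹·Kᵀ·(x' − x̄) = [-27]
z = y + H·x̄ = [-27] + [28] = [1]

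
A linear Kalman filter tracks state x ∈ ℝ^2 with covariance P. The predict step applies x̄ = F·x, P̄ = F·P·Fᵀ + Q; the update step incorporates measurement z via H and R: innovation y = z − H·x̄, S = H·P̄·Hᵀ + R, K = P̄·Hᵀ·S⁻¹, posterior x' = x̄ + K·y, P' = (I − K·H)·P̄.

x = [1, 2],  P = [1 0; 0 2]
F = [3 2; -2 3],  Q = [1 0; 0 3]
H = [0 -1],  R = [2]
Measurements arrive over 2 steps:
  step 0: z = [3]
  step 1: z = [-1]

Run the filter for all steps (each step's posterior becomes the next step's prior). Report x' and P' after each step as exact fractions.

step 0: x̄ = F·x = [7, 4]
step 0: P̄ = F·P·Fᵀ + Q = [18 6; 6 25]
step 0: y = z − H·x̄ = [7]
step 0: S = H·P̄·Hᵀ + R = [27]
step 0: K = P̄·Hᵀ·S⁻¹ = [-2/9; -25/27]
step 0: x' = x̄ + K·y = [49/9, -67/27]
step 0: P' = (I − K·H)·P̄ = [50/3 4/9; 4/9 50/27]
step 1: x̄ = F·x = [307/27, -55/3]
step 1: P̄ = F·P·Fᵀ + Q = [4421/27 -260/3; -260/3 81]
step 1: y = z − H·x̄ = [-58/3]
step 1: S = H·P̄·Hᵀ + R = [83]
step 1: K = P̄·Hᵀ·S⁻¹ = [260/249; -81/83]
step 1: x' = x̄ + K·y = [-19759/2241, 133/249]
step 1: P' = (I − K·H)·P̄ = [164143/2241 -520/249; -520/249 162/83]

step 0: x' = [49/9, -67/27], P' = [50/3 4/9; 4/9 50/27]
step 1: x' = [-19759/2241, 133/249], P' = [164143/2241 -520/249; -520/249 162/83]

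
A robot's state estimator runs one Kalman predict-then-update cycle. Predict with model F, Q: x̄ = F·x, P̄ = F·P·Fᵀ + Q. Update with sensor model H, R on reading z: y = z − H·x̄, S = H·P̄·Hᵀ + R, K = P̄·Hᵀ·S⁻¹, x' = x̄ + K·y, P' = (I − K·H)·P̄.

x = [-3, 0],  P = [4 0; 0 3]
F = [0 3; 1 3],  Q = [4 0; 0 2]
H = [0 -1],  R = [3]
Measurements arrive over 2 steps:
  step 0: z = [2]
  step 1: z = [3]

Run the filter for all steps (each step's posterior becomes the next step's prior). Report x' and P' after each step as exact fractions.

step 0: x̄ = F·x = [0, -3]
step 0: P̄ = F·P·Fᵀ + Q = [31 27; 27 33]
step 0: y = z − H·x̄ = [-1]
step 0: S = H·P̄·Hᵀ + R = [36]
step 0: K = P̄·Hᵀ·S⁻¹ = [-3/4; -11/12]
step 0: x' = x̄ + K·y = [3/4, -25/12]
step 0: P' = (I − K·H)·P̄ = [43/4 9/4; 9/4 11/4]
step 1: x̄ = F·x = [-25/4, -11/2]
step 1: P̄ = F·P·Fᵀ + Q = [115/4 63/2; 63/2 51]
step 1: y = z − H·x̄ = [-5/2]
step 1: S = H·P̄·Hᵀ + R = [54]
step 1: K = P̄·Hᵀ·S⁻¹ = [-7/12; -17/18]
step 1: x' = x̄ + K·y = [-115/24, -113/36]
step 1: P' = (I − K·H)·P̄ = [83/8 7/4; 7/4 17/6]

step 0: x' = [3/4, -25/12], P' = [43/4 9/4; 9/4 11/4]
step 1: x' = [-115/24, -113/36], P' = [83/8 7/4; 7/4 17/6]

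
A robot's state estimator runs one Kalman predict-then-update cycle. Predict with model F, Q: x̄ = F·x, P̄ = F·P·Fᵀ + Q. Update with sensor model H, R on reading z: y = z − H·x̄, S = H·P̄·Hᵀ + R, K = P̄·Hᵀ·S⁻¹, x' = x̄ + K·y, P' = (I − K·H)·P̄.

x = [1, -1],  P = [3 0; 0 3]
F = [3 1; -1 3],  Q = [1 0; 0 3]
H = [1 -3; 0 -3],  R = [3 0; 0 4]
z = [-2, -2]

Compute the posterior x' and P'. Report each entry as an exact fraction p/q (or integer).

x' = [1223/5711, 3886/5711]
P' = [64821/11422 6138/5711; 6138/5711 2244/5711]

x̄ = F·x = [2, -4]
P̄ = F·P·Fᵀ + Q = [31 0; 0 33]
y = z − H·x̄ = [-16, -14]
S = H·P̄·Hᵀ + R = [331 297; 297 301]
K = P̄·Hᵀ·S⁻¹ = [9331/11422 -9207/11422; -198/5711 -1683/5711]
x' = x̄ + K·y = [1223/5711, 3886/5711]
P' = (I − K·H)·P̄ = [64821/11422 6138/5711; 6138/5711 2244/5711]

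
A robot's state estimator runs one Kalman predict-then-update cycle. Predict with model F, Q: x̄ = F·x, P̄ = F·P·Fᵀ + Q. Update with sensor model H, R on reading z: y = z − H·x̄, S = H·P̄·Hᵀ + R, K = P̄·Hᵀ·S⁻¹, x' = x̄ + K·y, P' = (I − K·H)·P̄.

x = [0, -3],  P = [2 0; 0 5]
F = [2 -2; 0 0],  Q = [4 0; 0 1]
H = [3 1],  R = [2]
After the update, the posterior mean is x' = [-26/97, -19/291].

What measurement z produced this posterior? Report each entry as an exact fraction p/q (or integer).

x̄ = F·x = [6, 0]
P̄ = F·P·Fᵀ + Q = [32 0; 0 1]
S = H·P̄·Hᵀ + R = [291]
K = P̄·Hᵀ·S⁻¹ = [32/97; 1/291]
x' − x̄ = [-608/97, -19/291] = K·y
y = (KᵀK)⁻¹·Kᵀ·(x' − x̄) = [-19]
z = y + H·x̄ = [-19] + [18] = [-1]

z = [-1]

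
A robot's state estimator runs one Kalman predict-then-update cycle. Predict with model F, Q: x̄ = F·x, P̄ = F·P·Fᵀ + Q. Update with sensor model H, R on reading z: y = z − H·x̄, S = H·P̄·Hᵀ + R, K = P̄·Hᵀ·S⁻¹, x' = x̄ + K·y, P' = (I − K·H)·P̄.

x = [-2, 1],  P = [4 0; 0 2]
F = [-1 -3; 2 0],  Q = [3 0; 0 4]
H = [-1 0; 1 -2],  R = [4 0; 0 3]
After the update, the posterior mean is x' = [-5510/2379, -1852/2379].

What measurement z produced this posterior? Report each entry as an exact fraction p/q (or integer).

x̄ = F·x = [-1, -4]
P̄ = F·P·Fᵀ + Q = [25 -8; -8 20]
S = H·P̄·Hᵀ + R = [29 -41; -41 140]
K = P̄·Hᵀ·S⁻¹ = [-1819/2379 164/2379; -848/2379 -1064/2379]
x' − x̄ = [-3131/2379, 7664/2379] = K·y
y = (KᵀK)⁻¹·Kᵀ·(x' − x̄) = [1, -8]
z = y + H·x̄ = [1, -8] + [1, 7] = [2, -1]

z = [2, -1]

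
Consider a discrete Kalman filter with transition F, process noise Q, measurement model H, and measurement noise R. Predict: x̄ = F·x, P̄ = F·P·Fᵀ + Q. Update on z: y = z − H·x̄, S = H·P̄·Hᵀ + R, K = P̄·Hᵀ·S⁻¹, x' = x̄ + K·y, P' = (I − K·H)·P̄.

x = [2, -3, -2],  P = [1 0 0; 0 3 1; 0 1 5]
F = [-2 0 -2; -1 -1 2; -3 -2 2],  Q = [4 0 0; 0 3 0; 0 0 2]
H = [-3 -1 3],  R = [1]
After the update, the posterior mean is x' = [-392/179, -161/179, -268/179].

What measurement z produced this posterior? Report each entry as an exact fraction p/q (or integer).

z = [3]

x̄ = F·x = [0, -3, -4]
P̄ = F·P·Fᵀ + Q = [28 -16 -10; -16 23 23; -10 23 35]
S = H·P̄·Hᵀ + R = [537]
K = P̄·Hᵀ·S⁻¹ = [-98/537; 94/537; 112/537]
x' − x̄ = [-392/179, 376/179, 448/179] = K·y
y = (KᵀK)⁻¹·Kᵀ·(x' − x̄) = [12]
z = y + H·x̄ = [12] + [-9] = [3]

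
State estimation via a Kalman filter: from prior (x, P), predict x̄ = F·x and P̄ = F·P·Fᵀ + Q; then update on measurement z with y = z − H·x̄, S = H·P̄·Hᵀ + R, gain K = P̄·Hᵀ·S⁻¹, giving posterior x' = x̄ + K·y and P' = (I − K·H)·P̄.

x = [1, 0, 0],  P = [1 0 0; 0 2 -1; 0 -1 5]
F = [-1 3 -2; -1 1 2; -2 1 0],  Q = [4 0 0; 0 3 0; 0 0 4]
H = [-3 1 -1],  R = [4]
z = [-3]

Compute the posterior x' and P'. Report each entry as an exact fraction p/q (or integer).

x̄ = F·x = [-1, -1, -2]
P̄ = F·P·Fᵀ + Q = [55 -17 10; -17 22 2; 10 2 10]
y = z − H·x̄ = [-7]
S = H·P̄·Hᵀ + R = [689]
K = P̄·Hᵀ·S⁻¹ = [-192/689; 71/689; -38/689]
x' = x̄ + K·y = [655/689, -1186/689, -1112/689]
P' = (I − K·H)·P̄ = [1031/689 1919/689 -406/689; 1919/689 10117/689 4076/689; -406/689 4076/689 5446/689]

x' = [655/689, -1186/689, -1112/689]
P' = [1031/689 1919/689 -406/689; 1919/689 10117/689 4076/689; -406/689 4076/689 5446/689]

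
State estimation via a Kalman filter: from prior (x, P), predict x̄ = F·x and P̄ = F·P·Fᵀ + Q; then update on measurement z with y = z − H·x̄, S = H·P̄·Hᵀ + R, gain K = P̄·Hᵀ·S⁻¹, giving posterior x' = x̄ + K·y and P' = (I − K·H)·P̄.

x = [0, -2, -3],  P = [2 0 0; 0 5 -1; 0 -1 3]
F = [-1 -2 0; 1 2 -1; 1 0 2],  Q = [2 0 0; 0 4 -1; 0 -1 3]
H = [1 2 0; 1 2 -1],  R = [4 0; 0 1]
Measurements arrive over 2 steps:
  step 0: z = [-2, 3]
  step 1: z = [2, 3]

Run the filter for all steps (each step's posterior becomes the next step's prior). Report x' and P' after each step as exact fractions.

step 0: x̄ = F·x = [4, -1, -6]
step 0: P̄ = F·P·Fᵀ + Q = [24 -24 2; -24 33 -9; 2 -9 17]
step 0: y = z − H·x̄ = [-4, -5]
step 0: S = H·P̄·Hᵀ + R = [64 76; 76 110]
step 0: K = P̄·Hᵀ·S⁻¹ = [-83/158 10/79; 93/158 9/158; 187/316 -56/79]
step 0: x' = x̄ + K·y = [432/79, -575/158, -381/79]
step 0: P' = (I − K·H)·P̄ = [1160/79 -663/79 -176/79; -663/79 849/158 363/158; -176/79 363/158 243/79]
step 1: x̄ = F·x = [143/79, 238/79, -330/79]
step 1: P̄ = F·P·Fᵀ + Q = [364/79 -19/79 -208/79; -19/79 391/79 -181/79; -208/79 -181/79 1665/79]
step 1: y = z − H·x̄ = [-461/79, -712/79]
step 1: S = H·P̄·Hᵀ + R = [2168/79 2422/79; 2422/79 4736/79]
step 1: K = P̄·Hᵀ·S⁻¹ = [793/13929 1165/13929; 1400/4643 419/9286; 5725/9286 -3655/4643]
step 1: x' = x̄ + K·y = [3362/4643, 3930/4643, -6315/9286]
step 1: P' = (I − K·H)·P̄ = [53032/13929 -8310/4643 669/4643; -8310/4643 6955/4643 10781/9286; 669/4643 10781/9286 15105/4643]

step 0: x' = [432/79, -575/158, -381/79], P' = [1160/79 -663/79 -176/79; -663/79 849/158 363/158; -176/79 363/158 243/79]
step 1: x' = [3362/4643, 3930/4643, -6315/9286], P' = [53032/13929 -8310/4643 669/4643; -8310/4643 6955/4643 10781/9286; 669/4643 10781/9286 15105/4643]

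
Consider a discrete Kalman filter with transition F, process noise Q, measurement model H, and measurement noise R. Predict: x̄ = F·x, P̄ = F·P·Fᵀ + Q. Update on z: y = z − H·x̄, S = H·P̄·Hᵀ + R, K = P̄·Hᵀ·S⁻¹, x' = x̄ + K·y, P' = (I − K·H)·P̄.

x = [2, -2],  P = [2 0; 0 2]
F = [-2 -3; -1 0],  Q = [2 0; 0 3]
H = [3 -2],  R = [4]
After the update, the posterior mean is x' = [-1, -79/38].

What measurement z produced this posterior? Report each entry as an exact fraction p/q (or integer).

z = [1]

x̄ = F·x = [2, -2]
P̄ = F·P·Fᵀ + Q = [28 4; 4 5]
S = H·P̄·Hᵀ + R = [228]
K = P̄·Hᵀ·S⁻¹ = [1/3; 1/114]
x' − x̄ = [-3, -3/38] = K·y
y = (KᵀK)⁻¹·Kᵀ·(x' − x̄) = [-9]
z = y + H·x̄ = [-9] + [10] = [1]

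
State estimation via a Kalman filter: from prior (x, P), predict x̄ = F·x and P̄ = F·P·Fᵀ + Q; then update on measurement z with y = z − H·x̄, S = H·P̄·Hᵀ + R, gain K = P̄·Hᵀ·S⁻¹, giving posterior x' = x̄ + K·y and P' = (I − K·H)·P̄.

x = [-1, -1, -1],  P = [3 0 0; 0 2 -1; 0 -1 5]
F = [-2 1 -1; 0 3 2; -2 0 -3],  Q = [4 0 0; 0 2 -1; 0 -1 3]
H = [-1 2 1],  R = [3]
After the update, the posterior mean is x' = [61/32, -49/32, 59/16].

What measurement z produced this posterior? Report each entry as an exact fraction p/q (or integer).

z = [-1]

x̄ = F·x = [2, -5, 5]
P̄ = F·P·Fᵀ + Q = [25 -3 30; -3 28 -22; 30 -22 60]
S = H·P̄·Hᵀ + R = [64]
K = P̄·Hᵀ·S⁻¹ = [-1/64; 37/64; -7/32]
x' − x̄ = [-3/32, 111/32, -21/16] = K·y
y = (KᵀK)⁻¹·Kᵀ·(x' − x̄) = [6]
z = y + H·x̄ = [6] + [-7] = [-1]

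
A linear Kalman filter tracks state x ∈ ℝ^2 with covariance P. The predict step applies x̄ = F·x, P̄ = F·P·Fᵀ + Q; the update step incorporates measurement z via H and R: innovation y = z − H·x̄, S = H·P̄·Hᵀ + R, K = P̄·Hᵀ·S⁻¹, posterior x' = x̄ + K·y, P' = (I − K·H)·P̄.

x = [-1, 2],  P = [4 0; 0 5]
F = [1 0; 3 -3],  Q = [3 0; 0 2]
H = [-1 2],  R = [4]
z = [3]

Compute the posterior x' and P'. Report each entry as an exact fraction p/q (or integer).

x̄ = F·x = [-1, -9]
P̄ = F·P·Fᵀ + Q = [7 12; 12 83]
y = z − H·x̄ = [20]
S = H·P̄·Hᵀ + R = [295]
K = P̄·Hᵀ·S⁻¹ = [17/295; 154/295]
x' = x̄ + K·y = [9/59, 85/59]
P' = (I − K·H)·P̄ = [1776/295 922/295; 922/295 769/295]

x' = [9/59, 85/59]
P' = [1776/295 922/295; 922/295 769/295]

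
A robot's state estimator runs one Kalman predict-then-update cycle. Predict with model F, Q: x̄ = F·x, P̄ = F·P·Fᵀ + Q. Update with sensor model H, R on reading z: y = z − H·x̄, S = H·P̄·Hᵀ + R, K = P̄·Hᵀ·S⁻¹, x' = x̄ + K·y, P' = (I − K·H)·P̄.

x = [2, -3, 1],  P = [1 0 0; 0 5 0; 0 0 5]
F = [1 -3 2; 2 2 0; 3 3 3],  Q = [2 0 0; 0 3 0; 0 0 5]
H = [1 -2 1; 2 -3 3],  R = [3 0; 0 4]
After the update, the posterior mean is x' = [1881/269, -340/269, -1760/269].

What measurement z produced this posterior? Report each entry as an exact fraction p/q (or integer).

z = [3, -2]

x̄ = F·x = [13, -2, 0]
P̄ = F·P·Fᵀ + Q = [68 -28 -12; -28 27 36; -12 36 104]
S = H·P̄·Hᵀ + R = [227 422; 422 999]
K = P̄·Hᵀ·S⁻¹ = [34240/48689 -5496/48689; -33716/48689 12829/48689; -55980/48689 32420/48689]
x' − x̄ = [-1616/269, 198/269, -1760/269] = K·y
y = (KᵀK)⁻¹·Kᵀ·(x' − x̄) = [-14, -34]
z = y + H·x̄ = [-14, -34] + [17, 32] = [3, -2]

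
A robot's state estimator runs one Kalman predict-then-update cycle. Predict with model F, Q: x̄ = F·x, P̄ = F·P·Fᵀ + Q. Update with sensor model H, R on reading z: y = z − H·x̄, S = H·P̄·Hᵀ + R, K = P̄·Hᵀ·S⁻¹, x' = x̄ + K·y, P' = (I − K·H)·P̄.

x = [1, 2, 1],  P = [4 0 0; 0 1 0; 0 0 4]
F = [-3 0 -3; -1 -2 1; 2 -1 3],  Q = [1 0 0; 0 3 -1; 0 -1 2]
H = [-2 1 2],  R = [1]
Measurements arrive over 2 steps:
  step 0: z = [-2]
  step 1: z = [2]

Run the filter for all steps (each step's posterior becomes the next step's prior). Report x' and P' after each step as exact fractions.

step 0: x̄ = F·x = [-6, -4, 3]
step 0: P̄ = F·P·Fᵀ + Q = [73 0 -60; 0 15 5; -60 5 55]
step 0: y = z − H·x̄ = [-16]
step 0: S = H·P̄·Hᵀ + R = [1028]
step 0: K = P̄·Hᵀ·S⁻¹ = [-133/514; 25/1028; 235/1028]
step 0: x' = x̄ + K·y = [-478/257, -1128/257, -169/257]
step 0: P' = (I − K·H)·P̄ = [1072/257 3325/514 415/514; 3325/514 14795/1028 -735/1028; 415/514 -735/1028 1315/1028]
step 1: x̄ = F·x = [1941/257, 2565/257, -335/257]
step 1: P̄ = F·P·Fᵀ + Q = [66395/1028 44409/1028 -8067/257; 44409/1028 95747/1028 2074/257; -8067/257 2074/257 8402/257]
step 1: y = z − H·x̄ = [2501/257]
step 1: S = H·P̄·Hᵀ + R = [610479/1028]
step 1: K = P̄·Hᵀ·S⁻¹ = [-5273/21051; 23521/610479; 140048/610479]
step 1: x' = x̄ + K·y = [107674/21051, 6321808/610479, 567119/610479]
step 1: P' = (I − K·H)·P̄ = [575243/21051 1030039/21051 57587/21051; 1030039/21051 56321299/610479 1722242/610479; 57587/21051 1722242/610479 878926/610479]

step 0: x' = [-478/257, -1128/257, -169/257], P' = [1072/257 3325/514 415/514; 3325/514 14795/1028 -735/1028; 415/514 -735/1028 1315/1028]
step 1: x' = [107674/21051, 6321808/610479, 567119/610479], P' = [575243/21051 1030039/21051 57587/21051; 1030039/21051 56321299/610479 1722242/610479; 57587/21051 1722242/610479 878926/610479]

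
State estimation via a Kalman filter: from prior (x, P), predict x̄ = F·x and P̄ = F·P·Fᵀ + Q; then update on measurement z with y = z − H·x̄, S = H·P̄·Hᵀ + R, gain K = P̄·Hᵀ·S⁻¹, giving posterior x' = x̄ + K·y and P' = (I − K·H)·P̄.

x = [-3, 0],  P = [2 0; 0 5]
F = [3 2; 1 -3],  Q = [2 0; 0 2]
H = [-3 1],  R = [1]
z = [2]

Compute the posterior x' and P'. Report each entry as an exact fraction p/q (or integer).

x̄ = F·x = [-9, -3]
P̄ = F·P·Fᵀ + Q = [40 -24; -24 49]
y = z − H·x̄ = [-22]
S = H·P̄·Hᵀ + R = [554]
K = P̄·Hᵀ·S⁻¹ = [-72/277; 121/554]
x' = x̄ + K·y = [-909/277, -2162/277]
P' = (I − K·H)·P̄ = [712/277 2064/277; 2064/277 12505/554]

x' = [-909/277, -2162/277]
P' = [712/277 2064/277; 2064/277 12505/554]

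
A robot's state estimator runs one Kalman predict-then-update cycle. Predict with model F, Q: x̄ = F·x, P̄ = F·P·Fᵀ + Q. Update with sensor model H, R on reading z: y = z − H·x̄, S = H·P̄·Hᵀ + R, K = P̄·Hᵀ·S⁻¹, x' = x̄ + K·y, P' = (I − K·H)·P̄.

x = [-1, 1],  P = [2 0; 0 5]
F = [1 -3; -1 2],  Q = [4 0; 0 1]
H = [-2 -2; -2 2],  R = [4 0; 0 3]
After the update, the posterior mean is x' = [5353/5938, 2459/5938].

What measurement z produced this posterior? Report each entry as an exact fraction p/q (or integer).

z = [-3, -1]

x̄ = F·x = [-4, 3]
P̄ = F·P·Fᵀ + Q = [51 -32; -32 23]
S = H·P̄·Hᵀ + R = [44 112; 112 555]
K = P̄·Hᵀ·S⁻¹ = [-1249/5938 -762/2969; -1165/5938 706/2969]
x' − x̄ = [29105/5938, -15355/5938] = K·y
y = (KᵀK)⁻¹·Kᵀ·(x' − x̄) = [-5, -15]
z = y + H·x̄ = [-5, -15] + [2, 14] = [-3, -1]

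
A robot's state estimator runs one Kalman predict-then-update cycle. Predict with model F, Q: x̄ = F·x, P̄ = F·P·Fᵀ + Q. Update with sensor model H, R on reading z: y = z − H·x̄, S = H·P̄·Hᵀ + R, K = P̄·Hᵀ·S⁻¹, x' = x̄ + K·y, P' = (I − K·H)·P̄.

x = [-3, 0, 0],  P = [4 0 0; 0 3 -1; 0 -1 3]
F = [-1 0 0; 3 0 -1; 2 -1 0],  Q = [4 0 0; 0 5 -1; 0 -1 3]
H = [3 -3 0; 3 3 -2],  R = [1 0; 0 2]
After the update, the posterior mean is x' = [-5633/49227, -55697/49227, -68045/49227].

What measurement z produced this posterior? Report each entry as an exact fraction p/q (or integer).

x̄ = F·x = [3, -9, -6]
P̄ = F·P·Fᵀ + Q = [8 -12 -8; -12 44 22; -8 22 22]
S = H·P̄·Hᵀ + R = [685 -144; -144 174]
K = P̄·Hᵀ·S⁻¹ = [1836/16409 5690/49227; -3624/16409 5714/49227; -2658/16409 -7165/49227]
x' − x̄ = [-153314/49227, 387346/49227, 227317/49227] = K·y
y = (KᵀK)⁻¹·Kᵀ·(x' − x̄) = [-33, 5]
z = y + H·x̄ = [-33, 5] + [36, -6] = [3, -1]

z = [3, -1]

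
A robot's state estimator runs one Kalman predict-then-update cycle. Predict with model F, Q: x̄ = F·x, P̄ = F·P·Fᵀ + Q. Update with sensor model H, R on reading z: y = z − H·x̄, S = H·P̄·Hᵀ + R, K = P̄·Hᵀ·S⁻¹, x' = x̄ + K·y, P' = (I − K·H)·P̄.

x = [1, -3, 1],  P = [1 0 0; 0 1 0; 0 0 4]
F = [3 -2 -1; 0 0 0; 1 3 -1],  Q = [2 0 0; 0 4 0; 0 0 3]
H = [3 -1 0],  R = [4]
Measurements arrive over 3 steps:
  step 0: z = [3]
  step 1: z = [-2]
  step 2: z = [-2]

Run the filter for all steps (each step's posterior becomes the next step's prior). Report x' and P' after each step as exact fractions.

step 0: x' = [235/179, 84/179, -1674/179], P' = [152/179 228/179 8/179; 228/179 700/179 12/179; 8/179 12/179 3034/179]
step 1: x' = [-1407/5606, 6991/11212, 221389/22424], P' = [2412/2803 3618/2803 421/2803; 3618/2803 11033/2803 1263/5606; 421/2803 1263/5606 699073/11212]
step 2: x' = [-5932106/7390433, -1507726/7390433, -4993270/7390433], P' = [6489544/7390433 9734316/7390433 4442136/7390433; 9734316/7390433 29382340/7390433 6663204/7390433; 4442136/7390433 6663204/7390433 548667829/7390433]

step 0: x̄ = F·x = [8, 0, -9]
step 0: P̄ = F·P·Fᵀ + Q = [19 0 1; 0 4 0; 1 0 17]
step 0: y = z − H·x̄ = [-21]
step 0: S = H·P̄·Hᵀ + R = [179]
step 0: K = P̄·Hᵀ·S⁻¹ = [57/179; -4/179; 3/179]
step 0: x' = x̄ + K·y = [235/179, 84/179, -1674/179]
step 0: P' = (I − K·H)·P̄ = [152/179 228/179 8/179; 228/179 700/179 12/179; 8/179 12/179 3034/179]
step 1: x̄ = F·x = [2211/179, 0, 2161/179]
step 1: P̄ = F·P·Fᵀ + Q = [4824/179 0 842/179; 0 4 0; 842/179 0 11303/179]
step 1: y = z − H·x̄ = [-6991/179]
step 1: S = H·P̄·Hᵀ + R = [44848/179]
step 1: K = P̄·Hᵀ·S⁻¹ = [1809/5606; -179/11212; 1263/22424]
step 1: x' = x̄ + K·y = [-1407/5606, 6991/11212, 221389/22424]
step 1: P' = (I − K·H)·P̄ = [2412/2803 3618/2803 421/2803; 3618/2803 11033/2803 1263/5606; 421/2803 1263/5606 699073/11212]
step 2: x̄ = F·x = [-266237/22424, 0, -185071/22424]
step 2: P̄ = F·P·Fᵀ + Q = [811193/11212 0 555267/11212; 0 4 0; 555267/11212 0 1207853/11212]
step 2: y = z − H·x̄ = [753863/22424]
step 2: S = H·P̄·Hᵀ + R = [7390433/11212]
step 2: K = P̄·Hᵀ·S⁻¹ = [2433579/7390433; -44848/7390433; 1665801/7390433]
step 2: x' = x̄ + K·y = [-5932106/7390433, -1507726/7390433, -4993270/7390433]
step 2: P' = (I − K·H)·P̄ = [6489544/7390433 9734316/7390433 4442136/7390433; 9734316/7390433 29382340/7390433 6663204/7390433; 4442136/7390433 6663204/7390433 548667829/7390433]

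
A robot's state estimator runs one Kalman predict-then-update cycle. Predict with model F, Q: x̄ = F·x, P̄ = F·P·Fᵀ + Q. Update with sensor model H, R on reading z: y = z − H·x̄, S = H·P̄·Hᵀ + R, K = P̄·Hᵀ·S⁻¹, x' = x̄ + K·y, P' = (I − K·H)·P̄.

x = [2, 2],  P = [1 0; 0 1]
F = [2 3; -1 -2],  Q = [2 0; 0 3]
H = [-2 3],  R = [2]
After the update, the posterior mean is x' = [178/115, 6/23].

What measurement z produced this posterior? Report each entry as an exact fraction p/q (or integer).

x̄ = F·x = [10, -6]
P̄ = F·P·Fᵀ + Q = [15 -8; -8 8]
S = H·P̄·Hᵀ + R = [230]
K = P̄·Hᵀ·S⁻¹ = [-27/115; 4/23]
x' − x̄ = [-972/115, 144/23] = K·y
y = (KᵀK)⁻¹·Kᵀ·(x' − x̄) = [36]
z = y + H·x̄ = [36] + [-38] = [-2]

z = [-2]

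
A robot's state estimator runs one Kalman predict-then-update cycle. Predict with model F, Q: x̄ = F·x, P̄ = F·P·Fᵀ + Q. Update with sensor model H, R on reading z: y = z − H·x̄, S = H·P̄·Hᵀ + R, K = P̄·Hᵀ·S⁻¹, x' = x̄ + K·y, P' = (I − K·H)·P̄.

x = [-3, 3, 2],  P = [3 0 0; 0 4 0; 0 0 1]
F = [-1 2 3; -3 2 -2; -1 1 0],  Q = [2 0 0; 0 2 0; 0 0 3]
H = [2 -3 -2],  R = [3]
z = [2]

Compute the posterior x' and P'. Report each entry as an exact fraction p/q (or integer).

x' = [7057/492, 2981/492, 2119/492]
P' = [14399/492 6631/492 4481/492; 6631/492 3659/492 1357/492; 4481/492 1357/492 2519/492]

x̄ = F·x = [15, 11, 6]
P̄ = F·P·Fᵀ + Q = [30 19 11; 19 49 17; 11 17 10]
y = z − H·x̄ = [17]
S = H·P̄·Hᵀ + R = [492]
K = P̄·Hᵀ·S⁻¹ = [-19/492; -143/492; -49/492]
x' = x̄ + K·y = [7057/492, 2981/492, 2119/492]
P' = (I − K·H)·P̄ = [14399/492 6631/492 4481/492; 6631/492 3659/492 1357/492; 4481/492 1357/492 2519/492]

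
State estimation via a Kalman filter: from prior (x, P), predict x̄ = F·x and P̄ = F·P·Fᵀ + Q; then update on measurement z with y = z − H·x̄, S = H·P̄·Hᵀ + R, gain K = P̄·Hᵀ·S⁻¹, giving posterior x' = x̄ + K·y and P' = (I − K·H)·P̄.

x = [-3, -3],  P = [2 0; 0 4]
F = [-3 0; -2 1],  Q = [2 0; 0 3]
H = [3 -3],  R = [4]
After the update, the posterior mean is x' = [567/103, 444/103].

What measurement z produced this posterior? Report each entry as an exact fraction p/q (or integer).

z = [3]

x̄ = F·x = [9, 3]
P̄ = F·P·Fᵀ + Q = [20 12; 12 15]
S = H·P̄·Hᵀ + R = [103]
K = P̄·Hᵀ·S⁻¹ = [24/103; -9/103]
x' − x̄ = [-360/103, 135/103] = K·y
y = (KᵀK)⁻¹·Kᵀ·(x' − x̄) = [-15]
z = y + H·x̄ = [-15] + [18] = [3]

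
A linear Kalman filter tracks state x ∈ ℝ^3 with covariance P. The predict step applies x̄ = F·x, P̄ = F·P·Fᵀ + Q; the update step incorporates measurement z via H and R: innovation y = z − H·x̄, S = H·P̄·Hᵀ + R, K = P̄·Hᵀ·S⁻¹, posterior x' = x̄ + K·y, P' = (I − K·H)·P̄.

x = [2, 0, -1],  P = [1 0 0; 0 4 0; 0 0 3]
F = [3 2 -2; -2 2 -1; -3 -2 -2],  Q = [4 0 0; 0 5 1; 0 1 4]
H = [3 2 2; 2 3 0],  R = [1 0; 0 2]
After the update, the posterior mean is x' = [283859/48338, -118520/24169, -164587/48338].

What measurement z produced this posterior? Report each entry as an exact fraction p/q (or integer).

z = [1, -3]

x̄ = F·x = [8, -3, -4]
P̄ = F·P·Fᵀ + Q = [41 16 -13; 16 28 -3; -13 -3 41]
S = H·P̄·Hᵀ + R = [658 552; 552 610]
K = P̄·Hᵀ·S⁻¹ = [3465/48338 3583/24169; -1063/24169 5558/24169; 20945/48338 -21727/48338]
x' − x̄ = [-102845/48338, -46013/24169, 28765/48338] = K·y
y = (KᵀK)⁻¹·Kᵀ·(x' − x̄) = [-9, -10]
z = y + H·x̄ = [-9, -10] + [10, 7] = [1, -3]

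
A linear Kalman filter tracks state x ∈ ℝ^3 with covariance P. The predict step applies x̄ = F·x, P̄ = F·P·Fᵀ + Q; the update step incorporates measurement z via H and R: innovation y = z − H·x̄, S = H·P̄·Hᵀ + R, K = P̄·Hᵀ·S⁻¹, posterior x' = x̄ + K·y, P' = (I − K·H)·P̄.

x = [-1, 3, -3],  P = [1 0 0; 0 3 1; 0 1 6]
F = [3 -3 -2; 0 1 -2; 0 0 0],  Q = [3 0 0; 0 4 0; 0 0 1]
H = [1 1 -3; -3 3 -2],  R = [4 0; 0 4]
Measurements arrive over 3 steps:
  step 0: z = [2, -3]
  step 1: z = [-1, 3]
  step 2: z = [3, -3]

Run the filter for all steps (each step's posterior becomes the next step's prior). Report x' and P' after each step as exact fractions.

step 0: x̄ = F·x = [-6, 9, 0]
step 0: P̄ = F·P·Fᵀ + Q = [75 19 0; 19 27 0; 0 0 1]
step 0: y = z − H·x̄ = [-1, -48]
step 0: S = H·P̄·Hᵀ + R = [153 -138; -138 584]
step 0: K = P̄·Hᵀ·S⁻¹ = [7928/17577 -1061/5859; 7544/17577 835/5859; -169/5859 -20/1953]
step 0: x' = x̄ + K·y = [39394/17577, 30409/17577, 3049/5859]
step 0: P' = (I − K·H)·P̄ = [38299/17577 45667/17577 5806/5859; 45667/17577 67435/17577 9214/5859; 5806/5859 9214/5859 1744/1953]
step 1: x̄ = F·x = [2887/5859, 12115/17577, 0]
step 1: P̄ = F·P·Fᵀ + Q = [40867/1953 1180/5859 0; 1180/5859 89959/17577 0; 0 0 1]
step 1: y = z − H·x̄ = [-5479/2511, 14123/5859]
step 1: S = H·P̄·Hᵀ + R = [99049/2511 -34670/837; -34670/837 466306/1953]
step 1: K = P̄·Hᵀ·S⁻¹ = [21699048/67693693 -27724521/135387386; 16531534/67693693 14099553/135387386; -7023201/67693693 -1785448/67693693]
step 1: x' = x̄ + K·y = [-94812383/135387386, 55159259/135387386, 11020833/67693693]
step 1: P' = (I − K·H)·P̄ = [192481993/135387386 205346129/135387386 37372623/67693693; 205346129/135387386 309071073/135387386 63694155/67693693; 37372623/67693693 63694155/67693693 43053194/67693693]
step 2: x̄ = F·x = [-246999129/67693693, 11075927/135387386, 0]
step 2: P̄ = F·P·Fᵀ + Q = [1100025875/67693693 47166242/67693693 0; 47166242/67693693 685492929/135387386 0; 0 0 1]
step 2: y = z − H·x̄ = [889084489/135387386, -1921384713/135387386]
step 2: S = H·P̄·Hᵀ + R = [4834245665/135387386 -3731352147/135387386; -3731352147/135387386 25355016487/135387386]
step 2: K = P̄·Hᵀ·S⁻¹ = [255582228082/802507478011 -162330759252/802507478011; 194921922716/802507478011 84817707351/802507478011; -83527753755/802507478011 -20862547771/802507478011]
step 2: x' = x̄ + K·y = [1053988425176/802507478011, 141986093153/802507478011, -252447815952/802507478011]
step 2: P' = (I − K·H)·P̄ = [1135150989031/802507478011 1213433420523/802507478011 442085165742/802507478011; 1213433420523/802507478011 1829457818891/802507478011 754401182850/802507478011; 442085165742/802507478011 754401182850/802507478011 510199121204/802507478011]

step 0: x' = [39394/17577, 30409/17577, 3049/5859], P' = [38299/17577 45667/17577 5806/5859; 45667/17577 67435/17577 9214/5859; 5806/5859 9214/5859 1744/1953]
step 1: x' = [-94812383/135387386, 55159259/135387386, 11020833/67693693], P' = [192481993/135387386 205346129/135387386 37372623/67693693; 205346129/135387386 309071073/135387386 63694155/67693693; 37372623/67693693 63694155/67693693 43053194/67693693]
step 2: x' = [1053988425176/802507478011, 141986093153/802507478011, -252447815952/802507478011], P' = [1135150989031/802507478011 1213433420523/802507478011 442085165742/802507478011; 1213433420523/802507478011 1829457818891/802507478011 754401182850/802507478011; 442085165742/802507478011 754401182850/802507478011 510199121204/802507478011]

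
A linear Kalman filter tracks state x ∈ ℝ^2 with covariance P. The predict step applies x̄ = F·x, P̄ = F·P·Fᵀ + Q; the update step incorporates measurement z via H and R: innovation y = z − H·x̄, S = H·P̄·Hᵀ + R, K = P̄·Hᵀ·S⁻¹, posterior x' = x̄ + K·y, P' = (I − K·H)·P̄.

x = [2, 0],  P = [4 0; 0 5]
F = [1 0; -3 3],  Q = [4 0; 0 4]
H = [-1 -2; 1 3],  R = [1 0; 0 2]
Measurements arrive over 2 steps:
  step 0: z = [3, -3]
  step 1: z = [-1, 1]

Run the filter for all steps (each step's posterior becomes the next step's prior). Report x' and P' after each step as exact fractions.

step 0: x̄ = F·x = [2, -6]
step 0: P̄ = F·P·Fᵀ + Q = [8 -12; -12 85]
step 0: y = z − H·x̄ = [-7, 13]
step 0: S = H·P̄·Hᵀ + R = [301 -458; -458 703]
step 0: K = P̄·Hᵀ·S⁻¹ = [-1576/1839 -1100/1839; 220/1839 779/1839]
step 0: x' = x̄ + K·y = [410/1839, -2447/1839]
step 0: P' = (I − K·H)·P̄ = [9128/1839 -3776/1839; -3776/1839 1778/1839]
step 1: x̄ = F·x = [410/1839, -2857/613]
step 1: P̄ = F·P·Fᵀ + Q = [16484/1839 -12904/613; -12904/613 57826/613]
step 1: y = z − H·x̄ = [-18571/1839, 27142/1839]
step 1: S = H·P̄·Hᵀ + R = [557387/1839 -863792/1839; -863792/1839 1349192/1839]
step 1: K = P̄·Hᵀ·S⁻¹ = [-262292/400045 -394949/800090; 15448/400045 610897/1600180]
step 1: x' = x̄ + K·y = [-176623/400045, 467179/800090]
step 1: P' = (I − K·H)·P̄ = [1576774/400045 -657241/400045; -657241/400045 641793/800090]

step 0: x' = [410/1839, -2447/1839], P' = [9128/1839 -3776/1839; -3776/1839 1778/1839]
step 1: x' = [-176623/400045, 467179/800090], P' = [1576774/400045 -657241/400045; -657241/400045 641793/800090]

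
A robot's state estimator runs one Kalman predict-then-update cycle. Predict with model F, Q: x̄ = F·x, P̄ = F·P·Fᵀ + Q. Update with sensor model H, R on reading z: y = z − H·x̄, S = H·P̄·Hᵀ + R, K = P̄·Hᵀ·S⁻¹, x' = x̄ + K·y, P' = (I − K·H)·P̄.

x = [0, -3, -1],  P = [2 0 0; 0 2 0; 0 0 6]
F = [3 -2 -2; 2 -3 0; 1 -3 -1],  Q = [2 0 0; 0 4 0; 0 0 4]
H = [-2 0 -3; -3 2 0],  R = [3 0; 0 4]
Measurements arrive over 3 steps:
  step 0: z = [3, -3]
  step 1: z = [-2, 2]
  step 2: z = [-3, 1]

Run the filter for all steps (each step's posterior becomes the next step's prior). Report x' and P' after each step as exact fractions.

step 0: x' = [-10032/32587, -56517/32587, -44881/65174], P' = [90336/32587 124428/32587 -55038/32587; 124428/32587 201774/32587 -75350/32587; -55038/32587 -75350/32587 44021/32587]
step 1: x' = [15036560/44491253, 250733761/177965012, 381558031/711860048], P' = [78388740/44491253 98588148/44491253 -47131836/44491253; 98588148/44491253 163113484/44491253 -115838751/88982506; -47131836/44491253 -115838751/88982506 341270115/355930024]
step 2: x' = [-1384855855599/7441684494037, 1842176940902/7441684494037, 15314018674087/14883368988074], P' = [13107539155332/7441684494037 16511067721692/7441684494037 -7867212388620/7441684494037; 16511067721692/7441684494037 27316129464506/7441684494037 -9693632700204/7441684494037; -7867212388620/7441684494037 -9693632700204/7441684494037 7112549011081/7441684494037]

step 0: x̄ = F·x = [8, 9, 10]
step 0: P̄ = F·P·Fᵀ + Q = [52 24 30; 24 30 22; 30 22 30]
step 0: y = z − H·x̄ = [49, 3]
step 0: S = H·P̄·Hᵀ + R = [841 354; 354 304]
step 0: K = P̄·Hᵀ·S⁻¹ = [-5186/32587 -5538/32587; -7602/32587 7566/32587; -7329/32587 7207/65174]
step 0: x' = x̄ + K·y = [-10032/32587, -56517/32587, -44881/65174]
step 0: P' = (I − K·H)·P̄ = [90336/32587 124428/32587 -55038/32587; 124428/32587 201774/32587 -75350/32587; -55038/32587 -75350/32587 44021/32587]
step 1: x̄ = F·x = [127819/32587, 149487/32587, 363919/65174]
step 1: P̄ = F·P·Fᵀ + Q = [425898/32587 -96852/32587 -126624/32587; -96852/32587 814522/32587 760812/32587; -126624/32587 760812/32587 992079/32587]
step 1: y = z − H·x̄ = [1472685/65174, 149657/32587]
step 1: S = H·P̄·Hᵀ + R = [9210576/32587 -2761692/32587; -2761692/32587 8383742/32587]
step 1: K = P̄·Hᵀ·S⁻¹ = [-5127324/44491253 -15393/72109; -15612113/88982506 12343/72109; -89900323/355930024 41421/288436]
step 1: x' = x̄ + K·y = [15036560/44491253, 250733761/177965012, 381558031/711860048]
step 1: P' = (I − K·H)·P̄ = [78388740/44491253 98588148/44491253 -47131836/44491253; 98588148/44491253 163113484/44491253 -115838751/88982506; -47131836/44491253 -115838751/88982506 341270115/355930024]
step 2: x̄ = F·x = [-1023615635/355930024, -631908803/177965012, -3149778203/711860048]
step 2: P̄ = F·P·Fᵀ + Q = [1073478823/88982506 8378511/44491253 -52003197/177965012; 8378511/44491253 776483552/44491253 1316022099/88982506; -52003197/177965012 1316022099/88982506 7378019227/355930024]
step 2: y = z − H·x̄ = [-15679377293/711860048, -187281669/355930024]
step 2: S = H·P̄·Hᵀ + R = [83397547555/355930024 -3512604261/177965012; -3512604261/177965012 16028023583/88982506]
step 2: K = P̄·Hᵀ·S⁻¹ = [-871147048268/7441684494037 -1575120505653/7441684494037; -1313745780924/7441684494037 1274763940984/7441684494037; -1867740752001/7441684494037 1053592941363/7441684494037]
step 2: x' = x̄ + K·y = [-1384855855599/7441684494037, 1842176940902/7441684494037, 15314018674087/14883368988074]
step 2: P' = (I − K·H)·P̄ = [13107539155332/7441684494037 16511067721692/7441684494037 -7867212388620/7441684494037; 16511067721692/7441684494037 27316129464506/7441684494037 -9693632700204/7441684494037; -7867212388620/7441684494037 -9693632700204/7441684494037 7112549011081/7441684494037]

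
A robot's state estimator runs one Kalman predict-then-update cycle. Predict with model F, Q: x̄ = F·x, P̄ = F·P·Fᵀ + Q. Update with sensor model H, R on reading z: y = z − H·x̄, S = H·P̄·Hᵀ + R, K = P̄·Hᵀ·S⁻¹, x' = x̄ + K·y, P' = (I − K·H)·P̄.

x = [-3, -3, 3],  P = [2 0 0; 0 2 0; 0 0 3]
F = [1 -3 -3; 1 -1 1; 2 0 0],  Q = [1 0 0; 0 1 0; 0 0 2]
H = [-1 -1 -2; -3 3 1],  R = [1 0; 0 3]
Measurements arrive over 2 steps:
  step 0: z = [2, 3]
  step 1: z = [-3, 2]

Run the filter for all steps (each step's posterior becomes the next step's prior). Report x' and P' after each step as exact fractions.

step 0: x̄ = F·x = [-3, 3, -6]
step 0: P̄ = F·P·Fᵀ + Q = [48 -1 4; -1 8 4; 4 4 10]
step 0: y = z − H·x̄ = [-10, -9]
step 0: S = H·P̄·Hᵀ + R = [127 92; 92 535]
step 0: K = P̄·Hᵀ·S⁻¹ = [-5423/19827 -4367/19827; -10877/59481 5317/59481; -5300/19827 1282/19827]
step 0: x' = x̄ + K·y = [34052/19827, 239360/59481, -77500/19827]
step 0: P' = (I − K·H)·P̄ = [9650/6609 34205/19827 -9622/6609; 34205/19827 147866/59481 -39934/19827; -9622/6609 -39934/19827 12350/6609]
step 1: x̄ = F·x = [9064/6609, -369704/59481, 68104/19827]
step 1: P̄ = F·P·Fᵀ + Q = [8331/2203 -4474/6609 2874/2203; -4474/6609 266525/59481 -68242/19827; 2874/2203 -68242/19827 51818/6609]
step 1: y = z − H·x̄ = [-57947/59481, 422830/19827]
step 1: S = H·P̄·Hᵀ + R = [1827347/59481 254528/19827; 254528/19827 455423/6609]
step 1: K = P̄·Hᵀ·S⁻¹ = [-14202645/116119133 -17695369/116119133; 3436663/116119133 19634037/116119133; -50627172/116119133 -1351126/116119133]
step 1: x' = x̄ + K·y = [-204281427/116119133, -306371323/116119133, 419366440/116119133]
step 1: P' = (I − K·H)·P̄ = [144365587/116119133 178036850/116119133 -154099896/116119133; 178036850/116119133 273499767/116119133 -227486640/116119133; -154099896/116119133 -227486640/116119133 216106854/116119133]

step 0: x' = [34052/19827, 239360/59481, -77500/19827], P' = [9650/6609 34205/19827 -9622/6609; 34205/19827 147866/59481 -39934/19827; -9622/6609 -39934/19827 12350/6609]
step 1: x' = [-204281427/116119133, -306371323/116119133, 419366440/116119133], P' = [144365587/116119133 178036850/116119133 -154099896/116119133; 178036850/116119133 273499767/116119133 -227486640/116119133; -154099896/116119133 -227486640/116119133 216106854/116119133]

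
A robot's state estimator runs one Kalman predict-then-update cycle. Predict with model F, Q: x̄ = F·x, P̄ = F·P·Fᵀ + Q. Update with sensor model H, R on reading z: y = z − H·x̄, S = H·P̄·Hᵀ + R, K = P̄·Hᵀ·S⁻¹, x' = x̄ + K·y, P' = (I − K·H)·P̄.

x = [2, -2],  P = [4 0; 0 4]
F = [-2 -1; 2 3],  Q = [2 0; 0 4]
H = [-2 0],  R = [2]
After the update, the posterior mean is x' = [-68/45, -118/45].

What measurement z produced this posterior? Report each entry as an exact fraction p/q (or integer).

x̄ = F·x = [-2, -2]
P̄ = F·P·Fᵀ + Q = [22 -28; -28 56]
S = H·P̄·Hᵀ + R = [90]
K = P̄·Hᵀ·S⁻¹ = [-22/45; 28/45]
x' − x̄ = [22/45, -28/45] = K·y
y = (KᵀK)⁻¹·Kᵀ·(x' − x̄) = [-1]
z = y + H·x̄ = [-1] + [4] = [3]

z = [3]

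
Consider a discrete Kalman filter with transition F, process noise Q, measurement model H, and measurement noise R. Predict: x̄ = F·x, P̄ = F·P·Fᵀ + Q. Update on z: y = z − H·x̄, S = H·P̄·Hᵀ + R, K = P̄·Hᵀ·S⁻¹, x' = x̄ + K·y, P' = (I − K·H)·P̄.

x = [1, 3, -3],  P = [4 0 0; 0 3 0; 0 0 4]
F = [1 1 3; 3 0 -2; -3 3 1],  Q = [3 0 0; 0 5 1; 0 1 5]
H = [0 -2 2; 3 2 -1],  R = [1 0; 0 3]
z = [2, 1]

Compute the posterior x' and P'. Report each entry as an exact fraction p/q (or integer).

x̄ = F·x = [-5, 9, 3]
P̄ = F·P·Fᵀ + Q = [46 -12 9; -12 57 -43; 9 -43 72]
y = z − H·x̄ = [14, 1]
S = H·P̄·Hᵀ + R = [861 -504; -504 691]
K = P̄·Hᵀ·S⁻¹ = [3902/16235 5313/16235; -77216/340935 161/16235; 92906/340935 149/16235]
x' = x̄ + K·y = [-21234/16235, 284396/48705, 332374/48705]
P' = (I − K·H)·P̄ = [25061/16235 -57293/16235 -55342/16235; -57293/16235 3580994/340935 3542386/340935; -55342/16235 3542386/340935 3588839/340935]

x' = [-21234/16235, 284396/48705, 332374/48705]
P' = [25061/16235 -57293/16235 -55342/16235; -57293/16235 3580994/340935 3542386/340935; -55342/16235 3542386/340935 3588839/340935]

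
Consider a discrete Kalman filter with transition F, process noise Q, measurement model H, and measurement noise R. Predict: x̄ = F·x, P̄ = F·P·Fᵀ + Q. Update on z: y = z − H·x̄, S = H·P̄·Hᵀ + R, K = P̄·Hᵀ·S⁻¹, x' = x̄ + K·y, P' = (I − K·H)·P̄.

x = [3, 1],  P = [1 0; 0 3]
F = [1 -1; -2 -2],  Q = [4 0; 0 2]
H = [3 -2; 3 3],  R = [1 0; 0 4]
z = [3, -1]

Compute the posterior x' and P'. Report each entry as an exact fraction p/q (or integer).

x̄ = F·x = [2, -8]
P̄ = F·P·Fᵀ + Q = [8 4; 4 18]
y = z − H·x̄ = [-19, 17]
S = H·P̄·Hᵀ + R = [97 -24; -24 310]
K = P̄·Hᵀ·S⁻¹ = [2912/14747 1938/14747; -2928/14747 2913/14747]
x' = x̄ + K·y = [7112/14747, -12823/14747]
P' = (I − K·H)·P̄ = [1616/14747 968/14747; 968/14747 2916/14747]

x' = [7112/14747, -12823/14747]
P' = [1616/14747 968/14747; 968/14747 2916/14747]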